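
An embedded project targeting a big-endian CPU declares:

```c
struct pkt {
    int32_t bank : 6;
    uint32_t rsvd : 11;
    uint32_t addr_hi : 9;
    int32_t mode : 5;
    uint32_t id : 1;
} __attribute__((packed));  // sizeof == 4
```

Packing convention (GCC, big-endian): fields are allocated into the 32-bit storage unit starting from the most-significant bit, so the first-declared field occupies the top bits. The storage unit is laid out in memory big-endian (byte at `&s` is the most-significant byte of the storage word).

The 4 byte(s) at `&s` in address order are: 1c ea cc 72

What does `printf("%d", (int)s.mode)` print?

-7

[0]=0x1c [1]=0xea [2]=0xcc [3]=0x72 (big-endian) → word 0x1ceacc72
bank [26+:6] = (word>>26) & 0x3f = 7
rsvd [15+:11] = (word>>15) & 0x7ff = 469
addr_hi [6+:9] = (word>>6) & 0x1ff = 305
mode [1+:5] = (word>>1) & 0x1f = 25  ←
id [0+:1] = (word>>0) & 0x1 = 0
mode signed 5b, MSB=1: 25 - 32 = -7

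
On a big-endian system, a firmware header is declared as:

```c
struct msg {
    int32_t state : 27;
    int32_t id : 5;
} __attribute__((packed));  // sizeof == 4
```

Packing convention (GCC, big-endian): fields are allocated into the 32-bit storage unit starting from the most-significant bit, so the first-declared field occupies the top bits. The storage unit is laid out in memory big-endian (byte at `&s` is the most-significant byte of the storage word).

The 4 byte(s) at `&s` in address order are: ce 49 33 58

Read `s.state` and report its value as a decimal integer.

-26064486

[0]=0xce [1]=0x49 [2]=0x33 [3]=0x58 (big-endian) → word 0xce493358
state [5+:27] = (word>>5) & 0x7ffffff = 108153242  ←
id [0+:5] = (word>>0) & 0x1f = 24
state signed 27b, MSB=1: 108153242 - 134217728 = -26064486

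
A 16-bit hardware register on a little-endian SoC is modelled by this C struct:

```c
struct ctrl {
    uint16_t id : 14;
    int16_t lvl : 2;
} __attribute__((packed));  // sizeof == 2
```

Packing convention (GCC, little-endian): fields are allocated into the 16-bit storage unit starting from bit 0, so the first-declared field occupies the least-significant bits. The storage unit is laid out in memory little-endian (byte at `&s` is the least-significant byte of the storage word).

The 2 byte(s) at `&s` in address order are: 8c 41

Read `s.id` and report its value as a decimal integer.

396

[0]=0x8c [1]=0x41 (little-endian) → word 0x418c
id:14 @ bit 0 → (0x418c>>0)&0x3fff = 0x18c  ←
lvl:2 @ bit 14 → (0x418c>>14)&0x3 = 0x1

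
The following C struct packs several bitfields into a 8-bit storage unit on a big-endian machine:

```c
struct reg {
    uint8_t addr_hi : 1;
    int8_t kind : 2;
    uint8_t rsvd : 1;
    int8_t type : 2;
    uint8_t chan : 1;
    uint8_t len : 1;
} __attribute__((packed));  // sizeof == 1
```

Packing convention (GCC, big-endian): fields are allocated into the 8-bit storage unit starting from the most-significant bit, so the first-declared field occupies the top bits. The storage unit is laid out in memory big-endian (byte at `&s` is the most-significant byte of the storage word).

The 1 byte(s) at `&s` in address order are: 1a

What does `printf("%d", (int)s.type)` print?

-2

[0]=0x1a (big-endian) → word 0x1a
addr_hi [7+:1] = (word>>7) & 0x1 = 0
kind [5+:2] = (word>>5) & 0x3 = 0
rsvd [4+:1] = (word>>4) & 0x1 = 1
type [2+:2] = (word>>2) & 0x3 = 2  ←
chan [1+:1] = (word>>1) & 0x1 = 1
len [0+:1] = (word>>0) & 0x1 = 0
type signed 2b, MSB=1: 2 - 4 = -2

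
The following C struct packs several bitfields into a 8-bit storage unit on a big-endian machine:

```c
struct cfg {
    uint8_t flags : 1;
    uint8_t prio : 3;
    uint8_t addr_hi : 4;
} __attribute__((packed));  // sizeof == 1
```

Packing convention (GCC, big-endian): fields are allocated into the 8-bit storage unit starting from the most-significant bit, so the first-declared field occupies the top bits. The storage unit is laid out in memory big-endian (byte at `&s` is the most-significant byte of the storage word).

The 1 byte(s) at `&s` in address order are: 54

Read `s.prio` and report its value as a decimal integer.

[0]=0x54 (big-endian) → word 0x54
flags [7+:1] = (word>>7) & 0x1 = 0
prio [4+:3] = (word>>4) & 0x7 = 5  ←
addr_hi [0+:4] = (word>>0) & 0xf = 4

5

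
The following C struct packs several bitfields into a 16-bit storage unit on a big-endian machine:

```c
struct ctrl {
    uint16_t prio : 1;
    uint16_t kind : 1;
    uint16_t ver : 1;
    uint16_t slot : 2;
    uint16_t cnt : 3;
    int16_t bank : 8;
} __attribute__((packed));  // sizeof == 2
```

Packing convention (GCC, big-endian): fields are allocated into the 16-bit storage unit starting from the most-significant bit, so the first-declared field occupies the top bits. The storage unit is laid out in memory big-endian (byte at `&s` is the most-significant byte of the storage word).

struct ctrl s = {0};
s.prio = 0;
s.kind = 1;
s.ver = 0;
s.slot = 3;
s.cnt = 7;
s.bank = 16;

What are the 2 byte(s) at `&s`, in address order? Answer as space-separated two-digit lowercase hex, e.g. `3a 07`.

5f 10

prio (1b) val=0 bits=0x0 at bit 15: 0x0000
kind (1b) val=1 bits=0x1 at bit 14: 0x4000
ver (1b) val=0 bits=0x0 at bit 13: 0x4000
slot (2b) val=3 bits=0x3 at bit 11: 0x5800
cnt (3b) val=7 bits=0x7 at bit 8: 0x5f00
bank (8b) val=16 bits=0x10 at bit 0: 0x5f10
word = 0x5f10 → big-endian bytes:
  [0]=0x5f  [1]=0x10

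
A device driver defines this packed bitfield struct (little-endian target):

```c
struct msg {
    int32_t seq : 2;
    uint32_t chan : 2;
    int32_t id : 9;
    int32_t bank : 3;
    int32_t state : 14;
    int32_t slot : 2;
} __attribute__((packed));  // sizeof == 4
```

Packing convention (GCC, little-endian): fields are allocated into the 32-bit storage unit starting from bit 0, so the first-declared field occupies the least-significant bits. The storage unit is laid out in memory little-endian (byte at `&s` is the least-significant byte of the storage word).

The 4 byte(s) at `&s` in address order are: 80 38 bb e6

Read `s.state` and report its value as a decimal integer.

-6469

[0]=0x80 [1]=0x38 [2]=0xbb [3]=0xe6 (little-endian) → word 0xe6bb3880
seq [0+:2] = (word>>0) & 0x3 = 0
chan [2+:2] = (word>>2) & 0x3 = 0
id [4+:9] = (word>>4) & 0x1ff = 392
bank [13+:3] = (word>>13) & 0x7 = 1
state [16+:14] = (word>>16) & 0x3fff = 9915  ←
slot [30+:2] = (word>>30) & 0x3 = 3
state signed 14b, MSB=1: 9915 - 16384 = -6469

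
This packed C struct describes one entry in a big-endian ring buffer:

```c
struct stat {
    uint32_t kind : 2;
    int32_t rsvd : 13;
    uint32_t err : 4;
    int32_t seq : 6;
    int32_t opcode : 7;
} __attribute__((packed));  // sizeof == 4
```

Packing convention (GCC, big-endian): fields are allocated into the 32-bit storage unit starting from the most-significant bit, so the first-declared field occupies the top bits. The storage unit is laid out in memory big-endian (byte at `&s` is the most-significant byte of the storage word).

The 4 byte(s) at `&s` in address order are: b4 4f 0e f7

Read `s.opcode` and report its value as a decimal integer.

-9

[0]=0xb4 [1]=0x4f [2]=0x0e [3]=0xf7 (big-endian) → word 0xb44f0ef7
kind [30+:2] = (word>>30) & 0x3 = 2
rsvd [17+:13] = (word>>17) & 0x1fff = 6695
err [13+:4] = (word>>13) & 0xf = 8
seq [7+:6] = (word>>7) & 0x3f = 29
opcode [0+:7] = (word>>0) & 0x7f = 119  ←
opcode signed 7b, MSB=1: 119 - 128 = -9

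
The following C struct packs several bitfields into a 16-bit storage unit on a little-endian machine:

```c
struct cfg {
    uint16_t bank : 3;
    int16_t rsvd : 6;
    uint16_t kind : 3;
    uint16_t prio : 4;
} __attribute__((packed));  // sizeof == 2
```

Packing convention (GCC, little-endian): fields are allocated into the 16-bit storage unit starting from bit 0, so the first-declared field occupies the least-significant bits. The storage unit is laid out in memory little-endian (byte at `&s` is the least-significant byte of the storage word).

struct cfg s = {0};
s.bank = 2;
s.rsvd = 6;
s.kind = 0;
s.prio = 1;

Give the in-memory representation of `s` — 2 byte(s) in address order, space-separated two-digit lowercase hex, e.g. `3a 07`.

bank (3b) val=2 bits=0x2 at bit 0: 0x0002
rsvd (6b) val=6 bits=0x6 at bit 3: 0x0032
kind (3b) val=0 bits=0x0 at bit 9: 0x0032
prio (4b) val=1 bits=0x1 at bit 12: 0x1032
word = 0x1032 → little-endian bytes:
  [0]=0x32  [1]=0x10

32 10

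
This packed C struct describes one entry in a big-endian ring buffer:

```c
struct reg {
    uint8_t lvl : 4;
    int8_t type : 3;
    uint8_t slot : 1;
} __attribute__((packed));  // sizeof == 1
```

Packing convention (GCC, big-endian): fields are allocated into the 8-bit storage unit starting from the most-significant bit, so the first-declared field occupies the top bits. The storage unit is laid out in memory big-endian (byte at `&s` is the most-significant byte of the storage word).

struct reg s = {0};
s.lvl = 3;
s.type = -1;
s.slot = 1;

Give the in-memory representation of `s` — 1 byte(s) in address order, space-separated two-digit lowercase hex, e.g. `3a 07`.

3f

lvl:4 = 3 → 0x3 << 4 → word 0x30
type:3 = -1 → 0x7 << 1 → word 0x3e
slot:1 = 1 → 0x1 << 0 → word 0x3f
word = 0x3f → big-endian bytes:
  [0]=0x3f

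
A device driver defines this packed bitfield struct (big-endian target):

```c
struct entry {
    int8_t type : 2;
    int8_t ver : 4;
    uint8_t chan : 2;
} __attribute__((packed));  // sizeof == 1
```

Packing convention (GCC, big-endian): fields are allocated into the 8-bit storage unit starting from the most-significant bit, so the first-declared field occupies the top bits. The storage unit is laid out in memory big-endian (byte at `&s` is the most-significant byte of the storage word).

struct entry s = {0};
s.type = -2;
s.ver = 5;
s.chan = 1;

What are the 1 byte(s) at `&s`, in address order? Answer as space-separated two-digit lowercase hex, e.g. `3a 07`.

95

type:2 = -2 → 0x2 << 6 → word 0x80
ver:4 = 5 → 0x5 << 2 → word 0x94
chan:2 = 1 → 0x1 << 0 → word 0x95
word = 0x95 → big-endian bytes:
  [0]=0x95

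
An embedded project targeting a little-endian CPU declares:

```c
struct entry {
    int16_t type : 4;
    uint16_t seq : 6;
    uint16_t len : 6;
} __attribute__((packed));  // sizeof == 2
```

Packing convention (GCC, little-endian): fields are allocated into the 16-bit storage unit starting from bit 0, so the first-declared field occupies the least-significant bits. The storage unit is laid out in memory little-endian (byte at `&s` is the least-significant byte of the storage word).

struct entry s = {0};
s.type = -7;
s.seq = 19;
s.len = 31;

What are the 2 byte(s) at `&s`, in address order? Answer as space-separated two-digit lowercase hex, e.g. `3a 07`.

type (4b) val=-7 bits=0x9 at bit 0: 0x0009
seq (6b) val=19 bits=0x13 at bit 4: 0x0139
len (6b) val=31 bits=0x1f at bit 10: 0x7d39
word = 0x7d39 → little-endian bytes:
  [0]=0x39  [1]=0x7d

39 7d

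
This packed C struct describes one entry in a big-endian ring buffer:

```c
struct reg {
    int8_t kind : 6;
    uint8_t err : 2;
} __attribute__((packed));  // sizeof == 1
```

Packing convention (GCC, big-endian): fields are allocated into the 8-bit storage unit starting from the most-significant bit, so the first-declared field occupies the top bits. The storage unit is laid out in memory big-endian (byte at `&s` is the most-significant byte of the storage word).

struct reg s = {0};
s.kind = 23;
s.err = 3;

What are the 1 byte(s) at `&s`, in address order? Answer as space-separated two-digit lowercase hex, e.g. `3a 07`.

5f

kind:6 = 23 → 0x17 << 2 → word 0x5c
err:2 = 3 → 0x3 << 0 → word 0x5f
word = 0x5f → big-endian bytes:
  [0]=0x5f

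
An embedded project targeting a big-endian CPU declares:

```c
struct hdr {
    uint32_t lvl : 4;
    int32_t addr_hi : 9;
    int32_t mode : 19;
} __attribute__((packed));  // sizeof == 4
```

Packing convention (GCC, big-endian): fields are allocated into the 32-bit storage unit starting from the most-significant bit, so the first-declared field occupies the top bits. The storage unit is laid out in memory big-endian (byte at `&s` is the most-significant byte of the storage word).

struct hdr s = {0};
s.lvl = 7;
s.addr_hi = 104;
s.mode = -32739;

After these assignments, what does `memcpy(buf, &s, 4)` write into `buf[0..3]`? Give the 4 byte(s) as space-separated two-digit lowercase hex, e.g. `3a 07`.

[28+:4] lvl=7 & 0xf = 0x7; word=0x70000000
[19+:9] addr_hi=104 & 0x1ff = 0x68; word=0x73400000
[0+:19] mode=-32739 & 0x7ffff = 0x7801d; word=0x7347801d
word = 0x7347801d → big-endian bytes:
  [0]=0x73  [1]=0x47  [2]=0x80  [3]=0x1d

73 47 80 1d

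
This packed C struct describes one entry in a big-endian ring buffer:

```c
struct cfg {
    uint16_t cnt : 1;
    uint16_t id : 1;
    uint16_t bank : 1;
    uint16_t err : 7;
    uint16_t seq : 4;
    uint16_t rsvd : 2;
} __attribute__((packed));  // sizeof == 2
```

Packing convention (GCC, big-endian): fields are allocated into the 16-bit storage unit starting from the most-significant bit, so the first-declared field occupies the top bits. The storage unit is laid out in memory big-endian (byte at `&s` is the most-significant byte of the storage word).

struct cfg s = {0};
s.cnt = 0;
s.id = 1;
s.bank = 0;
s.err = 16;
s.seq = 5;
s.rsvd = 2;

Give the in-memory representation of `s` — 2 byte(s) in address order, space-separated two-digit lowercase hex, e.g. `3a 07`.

[15+:1] cnt=0 & 0x1 = 0x0; word=0x0000
[14+:1] id=1 & 0x1 = 0x1; word=0x4000
[13+:1] bank=0 & 0x1 = 0x0; word=0x4000
[6+:7] err=16 & 0x7f = 0x10; word=0x4400
[2+:4] seq=5 & 0xf = 0x5; word=0x4414
[0+:2] rsvd=2 & 0x3 = 0x2; word=0x4416
word = 0x4416 → big-endian bytes:
  [0]=0x44  [1]=0x16

44 16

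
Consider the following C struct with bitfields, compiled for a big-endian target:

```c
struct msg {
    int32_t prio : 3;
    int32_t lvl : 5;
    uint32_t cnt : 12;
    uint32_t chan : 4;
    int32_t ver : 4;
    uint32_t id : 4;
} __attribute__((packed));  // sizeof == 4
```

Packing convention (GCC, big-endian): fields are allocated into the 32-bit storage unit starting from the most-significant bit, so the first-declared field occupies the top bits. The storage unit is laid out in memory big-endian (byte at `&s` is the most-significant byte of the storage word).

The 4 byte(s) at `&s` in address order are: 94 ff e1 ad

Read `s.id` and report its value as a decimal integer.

[0]=0x94 [1]=0xff [2]=0xe1 [3]=0xad (big-endian) → word 0x94ffe1ad
prio:3 @ bit 29 → (0x94ffe1ad>>29)&0x7 = 0x4
lvl:5 @ bit 24 → (0x94ffe1ad>>24)&0x1f = 0x14
cnt:12 @ bit 12 → (0x94ffe1ad>>12)&0xfff = 0xffe
chan:4 @ bit 8 → (0x94ffe1ad>>8)&0xf = 0x1
ver:4 @ bit 4 → (0x94ffe1ad>>4)&0xf = 0xa
id:4 @ bit 0 → (0x94ffe1ad>>0)&0xf = 0xd  ←

13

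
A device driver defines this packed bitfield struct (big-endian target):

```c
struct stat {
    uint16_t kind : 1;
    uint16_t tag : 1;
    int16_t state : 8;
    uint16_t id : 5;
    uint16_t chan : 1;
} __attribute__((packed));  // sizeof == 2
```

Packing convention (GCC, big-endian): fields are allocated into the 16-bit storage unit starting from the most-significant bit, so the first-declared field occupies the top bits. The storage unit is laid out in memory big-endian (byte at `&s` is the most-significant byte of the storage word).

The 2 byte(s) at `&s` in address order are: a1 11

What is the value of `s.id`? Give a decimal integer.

[0]=0xa1 [1]=0x11 (big-endian) → word 0xa111
kind [15+:1] = (word>>15) & 0x1 = 1
tag [14+:1] = (word>>14) & 0x1 = 0
state [6+:8] = (word>>6) & 0xff = 132
id [1+:5] = (word>>1) & 0x1f = 8  ←
chan [0+:1] = (word>>0) & 0x1 = 1

8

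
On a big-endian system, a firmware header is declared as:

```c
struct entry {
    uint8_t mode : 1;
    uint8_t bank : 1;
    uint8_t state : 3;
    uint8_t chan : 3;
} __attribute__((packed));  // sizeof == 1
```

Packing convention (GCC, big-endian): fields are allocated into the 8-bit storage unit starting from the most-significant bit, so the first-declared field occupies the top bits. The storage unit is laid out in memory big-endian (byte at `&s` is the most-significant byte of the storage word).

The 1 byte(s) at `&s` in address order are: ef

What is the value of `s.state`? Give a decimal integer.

[0]=0xef (big-endian) → word 0xef
mode:1 @ bit 7 → (0xef>>7)&0x1 = 0x1
bank:1 @ bit 6 → (0xef>>6)&0x1 = 0x1
state:3 @ bit 3 → (0xef>>3)&0x7 = 0x5  ←
chan:3 @ bit 0 → (0xef>>0)&0x7 = 0x7

5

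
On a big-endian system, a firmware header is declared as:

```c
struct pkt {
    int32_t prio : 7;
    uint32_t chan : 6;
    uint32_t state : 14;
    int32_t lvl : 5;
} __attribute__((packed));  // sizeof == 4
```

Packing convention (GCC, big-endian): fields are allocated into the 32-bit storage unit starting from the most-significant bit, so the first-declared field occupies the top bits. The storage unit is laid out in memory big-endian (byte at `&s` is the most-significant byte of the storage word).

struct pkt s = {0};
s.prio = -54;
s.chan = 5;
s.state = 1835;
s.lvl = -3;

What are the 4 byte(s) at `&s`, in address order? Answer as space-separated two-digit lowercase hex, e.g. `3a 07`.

94 28 e5 7d

prio:7 = -54 → 0x4a << 25 → word 0x94000000
chan:6 = 5 → 0x5 << 19 → word 0x94280000
state:14 = 1835 → 0x72b << 5 → word 0x9428e560
lvl:5 = -3 → 0x1d << 0 → word 0x9428e57d
word = 0x9428e57d → big-endian bytes:
  [0]=0x94  [1]=0x28  [2]=0xe5  [3]=0x7d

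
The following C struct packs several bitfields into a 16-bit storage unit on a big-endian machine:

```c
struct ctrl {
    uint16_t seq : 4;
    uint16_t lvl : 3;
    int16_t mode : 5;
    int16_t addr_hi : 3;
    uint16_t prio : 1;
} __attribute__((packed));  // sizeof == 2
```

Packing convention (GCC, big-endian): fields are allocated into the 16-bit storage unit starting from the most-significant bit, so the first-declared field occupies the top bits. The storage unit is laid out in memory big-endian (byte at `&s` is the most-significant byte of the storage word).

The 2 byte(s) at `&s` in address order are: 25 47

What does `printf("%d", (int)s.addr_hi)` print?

3

[0]=0x25 [1]=0x47 (big-endian) → word 0x2547
seq [12+:4] = (word>>12) & 0xf = 2
lvl [9+:3] = (word>>9) & 0x7 = 2
mode [4+:5] = (word>>4) & 0x1f = 20
addr_hi [1+:3] = (word>>1) & 0x7 = 3  ←
prio [0+:1] = (word>>0) & 0x1 = 1
addr_hi signed 3b, MSB=0: value = 3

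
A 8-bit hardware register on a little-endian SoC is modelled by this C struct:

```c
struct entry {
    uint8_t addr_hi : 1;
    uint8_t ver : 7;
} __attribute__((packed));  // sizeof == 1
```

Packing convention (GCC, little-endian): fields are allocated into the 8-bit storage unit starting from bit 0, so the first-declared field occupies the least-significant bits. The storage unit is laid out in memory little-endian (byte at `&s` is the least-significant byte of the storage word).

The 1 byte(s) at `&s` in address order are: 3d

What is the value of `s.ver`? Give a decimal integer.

30

[0]=0x3d (little-endian) → word 0x3d
addr_hi [0+:1] = (word>>0) & 0x1 = 1
ver [1+:7] = (word>>1) & 0x7f = 30  ←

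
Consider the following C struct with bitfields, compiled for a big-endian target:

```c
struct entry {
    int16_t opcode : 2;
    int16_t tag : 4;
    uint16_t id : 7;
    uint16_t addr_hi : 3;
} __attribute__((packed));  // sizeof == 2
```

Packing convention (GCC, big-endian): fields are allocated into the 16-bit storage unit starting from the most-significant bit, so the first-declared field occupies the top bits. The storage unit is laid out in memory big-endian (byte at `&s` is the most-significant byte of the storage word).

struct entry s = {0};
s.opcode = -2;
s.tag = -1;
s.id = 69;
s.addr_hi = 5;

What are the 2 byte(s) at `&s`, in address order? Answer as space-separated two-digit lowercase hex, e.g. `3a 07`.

opcode (2b) val=-2 bits=0x2 at bit 14: 0x8000
tag (4b) val=-1 bits=0xf at bit 10: 0xbc00
id (7b) val=69 bits=0x45 at bit 3: 0xbe28
addr_hi (3b) val=5 bits=0x5 at bit 0: 0xbe2d
word = 0xbe2d → big-endian bytes:
  [0]=0xbe  [1]=0x2d

be 2d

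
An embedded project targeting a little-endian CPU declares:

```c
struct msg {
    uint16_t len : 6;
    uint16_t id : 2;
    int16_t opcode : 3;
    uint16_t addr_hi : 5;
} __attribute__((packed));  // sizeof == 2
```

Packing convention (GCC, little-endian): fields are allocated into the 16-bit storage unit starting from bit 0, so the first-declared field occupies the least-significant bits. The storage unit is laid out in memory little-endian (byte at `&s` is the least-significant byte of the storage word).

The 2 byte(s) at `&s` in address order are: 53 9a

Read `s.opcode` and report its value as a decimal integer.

2

[0]=0x53 [1]=0x9a (little-endian) → word 0x9a53
len [0+:6] = (word>>0) & 0x3f = 19
id [6+:2] = (word>>6) & 0x3 = 1
opcode [8+:3] = (word>>8) & 0x7 = 2  ←
addr_hi [11+:5] = (word>>11) & 0x1f = 19
opcode signed 3b, MSB=0: value = 2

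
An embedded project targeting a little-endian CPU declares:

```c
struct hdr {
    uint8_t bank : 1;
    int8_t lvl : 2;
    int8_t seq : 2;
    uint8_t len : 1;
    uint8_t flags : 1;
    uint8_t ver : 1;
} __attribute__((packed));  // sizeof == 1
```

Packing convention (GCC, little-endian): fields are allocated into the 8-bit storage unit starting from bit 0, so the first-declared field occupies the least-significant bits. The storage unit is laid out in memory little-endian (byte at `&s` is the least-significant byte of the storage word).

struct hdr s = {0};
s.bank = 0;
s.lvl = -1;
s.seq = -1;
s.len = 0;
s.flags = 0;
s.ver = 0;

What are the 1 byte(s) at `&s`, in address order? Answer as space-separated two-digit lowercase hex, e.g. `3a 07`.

bank:1 = 0 → 0x0 << 0 → word 0x00
lvl:2 = -1 → 0x3 << 1 → word 0x06
seq:2 = -1 → 0x3 << 3 → word 0x1e
len:1 = 0 → 0x0 << 5 → word 0x1e
flags:1 = 0 → 0x0 << 6 → word 0x1e
ver:1 = 0 → 0x0 << 7 → word 0x1e
word = 0x1e → little-endian bytes:
  [0]=0x1e

1e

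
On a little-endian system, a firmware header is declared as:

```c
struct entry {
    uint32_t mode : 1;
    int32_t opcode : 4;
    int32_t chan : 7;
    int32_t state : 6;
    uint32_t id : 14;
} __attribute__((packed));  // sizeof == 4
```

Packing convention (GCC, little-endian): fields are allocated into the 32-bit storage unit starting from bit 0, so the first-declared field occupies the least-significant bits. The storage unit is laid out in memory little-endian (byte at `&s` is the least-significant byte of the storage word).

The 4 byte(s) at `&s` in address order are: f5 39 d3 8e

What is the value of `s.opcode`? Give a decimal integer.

[0]=0xf5 [1]=0x39 [2]=0xd3 [3]=0x8e (little-endian) → word 0x8ed339f5
mode [0+:1] = (word>>0) & 0x1 = 1
opcode [1+:4] = (word>>1) & 0xf = 10  ←
chan [5+:7] = (word>>5) & 0x7f = 79
state [12+:6] = (word>>12) & 0x3f = 51
id [18+:14] = (word>>18) & 0x3fff = 9140
opcode signed 4b, MSB=1: 10 - 16 = -6

-6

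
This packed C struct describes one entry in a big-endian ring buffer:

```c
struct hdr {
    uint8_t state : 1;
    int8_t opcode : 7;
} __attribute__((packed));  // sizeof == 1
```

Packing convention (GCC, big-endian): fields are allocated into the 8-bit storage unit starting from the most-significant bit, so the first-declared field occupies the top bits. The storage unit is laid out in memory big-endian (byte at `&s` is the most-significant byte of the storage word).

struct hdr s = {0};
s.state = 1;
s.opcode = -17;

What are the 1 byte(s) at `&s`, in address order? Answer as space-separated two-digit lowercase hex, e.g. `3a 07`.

state:1 = 1 → 0x1 << 7 → word 0x80
opcode:7 = -17 → 0x6f << 0 → word 0xef
word = 0xef → big-endian bytes:
  [0]=0xef

ef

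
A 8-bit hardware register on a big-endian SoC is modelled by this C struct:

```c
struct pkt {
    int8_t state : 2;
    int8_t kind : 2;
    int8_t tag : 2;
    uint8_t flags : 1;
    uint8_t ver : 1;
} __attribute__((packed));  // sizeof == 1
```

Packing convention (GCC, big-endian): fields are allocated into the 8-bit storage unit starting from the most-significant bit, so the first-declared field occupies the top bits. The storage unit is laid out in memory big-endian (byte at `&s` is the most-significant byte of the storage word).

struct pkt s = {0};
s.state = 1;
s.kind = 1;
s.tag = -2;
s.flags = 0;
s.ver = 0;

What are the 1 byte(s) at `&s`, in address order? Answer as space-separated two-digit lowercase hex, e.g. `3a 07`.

58

state (2b) val=1 bits=0x1 at bit 6: 0x40
kind (2b) val=1 bits=0x1 at bit 4: 0x50
tag (2b) val=-2 bits=0x2 at bit 2: 0x58
flags (1b) val=0 bits=0x0 at bit 1: 0x58
ver (1b) val=0 bits=0x0 at bit 0: 0x58
word = 0x58 → big-endian bytes:
  [0]=0x58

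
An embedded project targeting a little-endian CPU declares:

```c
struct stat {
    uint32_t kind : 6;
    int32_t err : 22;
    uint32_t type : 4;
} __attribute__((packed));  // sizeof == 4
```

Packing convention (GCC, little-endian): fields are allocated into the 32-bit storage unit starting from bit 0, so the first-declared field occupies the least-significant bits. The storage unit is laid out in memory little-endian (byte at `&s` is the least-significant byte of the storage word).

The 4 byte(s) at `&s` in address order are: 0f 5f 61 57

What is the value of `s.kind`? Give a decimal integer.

[0]=0x0f [1]=0x5f [2]=0x61 [3]=0x57 (little-endian) → word 0x57615f0f
kind [0+:6] = (word>>0) & 0x3f = 15  ←
err [6+:22] = (word>>6) & 0x3fffff = 1934716
type [28+:4] = (word>>28) & 0xf = 5

15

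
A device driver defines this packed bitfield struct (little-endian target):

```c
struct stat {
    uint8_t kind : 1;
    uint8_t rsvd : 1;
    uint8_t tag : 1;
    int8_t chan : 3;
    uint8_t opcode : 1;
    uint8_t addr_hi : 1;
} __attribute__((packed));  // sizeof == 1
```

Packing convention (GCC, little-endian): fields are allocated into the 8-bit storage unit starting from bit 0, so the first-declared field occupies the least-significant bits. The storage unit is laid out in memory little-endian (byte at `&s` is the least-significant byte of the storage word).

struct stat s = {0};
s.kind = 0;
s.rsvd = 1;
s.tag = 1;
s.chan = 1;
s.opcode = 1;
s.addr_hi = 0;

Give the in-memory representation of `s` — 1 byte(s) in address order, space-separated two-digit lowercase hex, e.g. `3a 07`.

kind:1 = 0 → 0x0 << 0 → word 0x00
rsvd:1 = 1 → 0x1 << 1 → word 0x02
tag:1 = 1 → 0x1 << 2 → word 0x06
chan:3 = 1 → 0x1 << 3 → word 0x0e
opcode:1 = 1 → 0x1 << 6 → word 0x4e
addr_hi:1 = 0 → 0x0 << 7 → word 0x4e
word = 0x4e → little-endian bytes:
  [0]=0x4e

4e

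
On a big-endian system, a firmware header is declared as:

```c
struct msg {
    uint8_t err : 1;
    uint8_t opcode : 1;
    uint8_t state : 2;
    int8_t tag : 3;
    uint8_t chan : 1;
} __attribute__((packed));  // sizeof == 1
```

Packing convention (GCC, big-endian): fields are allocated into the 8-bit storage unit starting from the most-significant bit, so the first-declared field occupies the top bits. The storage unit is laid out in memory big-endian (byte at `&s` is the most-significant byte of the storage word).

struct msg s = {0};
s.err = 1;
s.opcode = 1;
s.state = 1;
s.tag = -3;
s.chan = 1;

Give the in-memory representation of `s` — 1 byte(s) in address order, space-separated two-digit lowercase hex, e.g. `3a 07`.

err (1b) val=1 bits=0x1 at bit 7: 0x80
opcode (1b) val=1 bits=0x1 at bit 6: 0xc0
state (2b) val=1 bits=0x1 at bit 4: 0xd0
tag (3b) val=-3 bits=0x5 at bit 1: 0xda
chan (1b) val=1 bits=0x1 at bit 0: 0xdb
word = 0xdb → big-endian bytes:
  [0]=0xdb

db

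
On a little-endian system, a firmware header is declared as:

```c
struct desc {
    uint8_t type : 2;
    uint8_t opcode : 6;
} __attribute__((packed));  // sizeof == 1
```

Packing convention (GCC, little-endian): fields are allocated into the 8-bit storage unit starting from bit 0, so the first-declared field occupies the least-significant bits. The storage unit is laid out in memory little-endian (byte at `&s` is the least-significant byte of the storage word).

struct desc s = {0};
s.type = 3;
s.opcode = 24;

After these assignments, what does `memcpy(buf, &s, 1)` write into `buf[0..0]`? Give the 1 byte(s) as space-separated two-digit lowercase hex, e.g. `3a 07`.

63

[0+:2] type=3 & 0x3 = 0x3; word=0x03
[2+:6] opcode=24 & 0x3f = 0x18; word=0x63
word = 0x63 → little-endian bytes:
  [0]=0x63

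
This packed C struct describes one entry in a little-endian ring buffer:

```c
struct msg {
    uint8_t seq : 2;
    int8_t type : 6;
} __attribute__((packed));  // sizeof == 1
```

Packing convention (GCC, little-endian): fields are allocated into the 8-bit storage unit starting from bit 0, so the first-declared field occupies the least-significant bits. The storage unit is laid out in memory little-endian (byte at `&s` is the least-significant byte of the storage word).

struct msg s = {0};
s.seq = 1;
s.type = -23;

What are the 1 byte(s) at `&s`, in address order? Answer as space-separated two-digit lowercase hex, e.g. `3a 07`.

a5

seq (2b) val=1 bits=0x1 at bit 0: 0x01
type (6b) val=-23 bits=0x29 at bit 2: 0xa5
word = 0xa5 → little-endian bytes:
  [0]=0xa5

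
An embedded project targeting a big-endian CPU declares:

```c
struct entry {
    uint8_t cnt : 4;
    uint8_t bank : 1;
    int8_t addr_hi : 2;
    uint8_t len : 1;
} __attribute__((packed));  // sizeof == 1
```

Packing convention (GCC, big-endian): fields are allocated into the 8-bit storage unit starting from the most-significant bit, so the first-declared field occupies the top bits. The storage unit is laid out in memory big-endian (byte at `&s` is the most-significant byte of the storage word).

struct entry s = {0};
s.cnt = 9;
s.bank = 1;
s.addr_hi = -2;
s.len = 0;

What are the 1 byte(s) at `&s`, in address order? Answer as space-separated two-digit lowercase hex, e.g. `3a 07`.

9c

cnt:4 = 9 → 0x9 << 4 → word 0x90
bank:1 = 1 → 0x1 << 3 → word 0x98
addr_hi:2 = -2 → 0x2 << 1 → word 0x9c
len:1 = 0 → 0x0 << 0 → word 0x9c
word = 0x9c → big-endian bytes:
  [0]=0x9c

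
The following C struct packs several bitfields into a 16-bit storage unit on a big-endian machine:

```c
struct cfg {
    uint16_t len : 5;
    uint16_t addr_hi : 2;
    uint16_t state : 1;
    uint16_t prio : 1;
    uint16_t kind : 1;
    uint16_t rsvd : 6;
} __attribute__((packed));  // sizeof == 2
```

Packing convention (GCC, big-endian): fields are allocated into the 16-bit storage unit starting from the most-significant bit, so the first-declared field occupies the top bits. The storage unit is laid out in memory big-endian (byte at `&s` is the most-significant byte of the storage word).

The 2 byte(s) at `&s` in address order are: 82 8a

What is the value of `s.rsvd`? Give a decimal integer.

[0]=0x82 [1]=0x8a (big-endian) → word 0x828a
len:5 @ bit 11 → (0x828a>>11)&0x1f = 0x10
addr_hi:2 @ bit 9 → (0x828a>>9)&0x3 = 0x1
state:1 @ bit 8 → (0x828a>>8)&0x1 = 0x0
prio:1 @ bit 7 → (0x828a>>7)&0x1 = 0x1
kind:1 @ bit 6 → (0x828a>>6)&0x1 = 0x0
rsvd:6 @ bit 0 → (0x828a>>0)&0x3f = 0xa  ←

10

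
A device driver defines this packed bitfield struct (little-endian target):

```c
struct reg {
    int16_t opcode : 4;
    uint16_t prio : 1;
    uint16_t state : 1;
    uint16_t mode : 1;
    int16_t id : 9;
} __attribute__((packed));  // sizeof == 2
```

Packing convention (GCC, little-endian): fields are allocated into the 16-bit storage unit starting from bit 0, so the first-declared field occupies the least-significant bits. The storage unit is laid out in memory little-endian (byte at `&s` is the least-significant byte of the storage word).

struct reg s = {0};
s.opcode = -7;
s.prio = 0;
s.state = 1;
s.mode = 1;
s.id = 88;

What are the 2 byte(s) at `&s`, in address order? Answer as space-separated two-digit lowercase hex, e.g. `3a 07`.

69 2c

opcode (4b) val=-7 bits=0x9 at bit 0: 0x0009
prio (1b) val=0 bits=0x0 at bit 4: 0x0009
state (1b) val=1 bits=0x1 at bit 5: 0x0029
mode (1b) val=1 bits=0x1 at bit 6: 0x0069
id (9b) val=88 bits=0x58 at bit 7: 0x2c69
word = 0x2c69 → little-endian bytes:
  [0]=0x69  [1]=0x2c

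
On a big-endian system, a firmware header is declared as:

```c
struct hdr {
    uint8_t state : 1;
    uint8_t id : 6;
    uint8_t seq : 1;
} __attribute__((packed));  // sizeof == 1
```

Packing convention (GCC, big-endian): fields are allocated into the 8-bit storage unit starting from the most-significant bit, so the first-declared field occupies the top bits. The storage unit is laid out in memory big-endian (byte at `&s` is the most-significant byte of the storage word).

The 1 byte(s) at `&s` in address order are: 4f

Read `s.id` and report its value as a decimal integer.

[0]=0x4f (big-endian) → word 0x4f
state [7+:1] = (word>>7) & 0x1 = 0
id [1+:6] = (word>>1) & 0x3f = 39  ←
seq [0+:1] = (word>>0) & 0x1 = 1

39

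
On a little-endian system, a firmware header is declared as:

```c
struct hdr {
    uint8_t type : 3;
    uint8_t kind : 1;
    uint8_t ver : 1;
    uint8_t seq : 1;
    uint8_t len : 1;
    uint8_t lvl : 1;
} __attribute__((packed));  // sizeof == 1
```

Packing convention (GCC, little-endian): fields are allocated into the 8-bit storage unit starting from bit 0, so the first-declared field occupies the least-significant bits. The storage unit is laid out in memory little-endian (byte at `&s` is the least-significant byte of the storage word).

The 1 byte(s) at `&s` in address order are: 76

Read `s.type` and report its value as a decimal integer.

[0]=0x76 (little-endian) → word 0x76
type [0+:3] = (word>>0) & 0x7 = 6  ←
kind [3+:1] = (word>>3) & 0x1 = 0
ver [4+:1] = (word>>4) & 0x1 = 1
seq [5+:1] = (word>>5) & 0x1 = 1
len [6+:1] = (word>>6) & 0x1 = 1
lvl [7+:1] = (word>>7) & 0x1 = 0

6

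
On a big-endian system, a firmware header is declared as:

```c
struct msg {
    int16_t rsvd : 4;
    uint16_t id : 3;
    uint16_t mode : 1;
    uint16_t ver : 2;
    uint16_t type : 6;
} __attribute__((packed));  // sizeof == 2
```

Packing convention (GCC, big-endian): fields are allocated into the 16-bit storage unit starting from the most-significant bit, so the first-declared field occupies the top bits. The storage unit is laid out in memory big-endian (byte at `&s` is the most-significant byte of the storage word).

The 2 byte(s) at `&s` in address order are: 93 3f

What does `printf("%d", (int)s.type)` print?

63

[0]=0x93 [1]=0x3f (big-endian) → word 0x933f
rsvd [12+:4] = (word>>12) & 0xf = 9
id [9+:3] = (word>>9) & 0x7 = 1
mode [8+:1] = (word>>8) & 0x1 = 1
ver [6+:2] = (word>>6) & 0x3 = 0
type [0+:6] = (word>>0) & 0x3f = 63  ←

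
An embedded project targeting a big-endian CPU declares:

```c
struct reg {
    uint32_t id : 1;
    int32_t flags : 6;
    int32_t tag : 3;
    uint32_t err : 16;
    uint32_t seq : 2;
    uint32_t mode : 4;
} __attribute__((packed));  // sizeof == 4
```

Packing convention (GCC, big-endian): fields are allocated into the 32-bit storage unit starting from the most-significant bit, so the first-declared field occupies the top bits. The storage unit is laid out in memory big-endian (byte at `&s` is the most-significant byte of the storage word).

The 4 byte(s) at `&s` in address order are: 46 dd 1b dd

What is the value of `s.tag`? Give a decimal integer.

3

[0]=0x46 [1]=0xdd [2]=0x1b [3]=0xdd (big-endian) → word 0x46dd1bdd
id [31+:1] = (word>>31) & 0x1 = 0
flags [25+:6] = (word>>25) & 0x3f = 35
tag [22+:3] = (word>>22) & 0x7 = 3  ←
err [6+:16] = (word>>6) & 0xffff = 29807
seq [4+:2] = (word>>4) & 0x3 = 1
mode [0+:4] = (word>>0) & 0xf = 13
tag signed 3b, MSB=0: value = 3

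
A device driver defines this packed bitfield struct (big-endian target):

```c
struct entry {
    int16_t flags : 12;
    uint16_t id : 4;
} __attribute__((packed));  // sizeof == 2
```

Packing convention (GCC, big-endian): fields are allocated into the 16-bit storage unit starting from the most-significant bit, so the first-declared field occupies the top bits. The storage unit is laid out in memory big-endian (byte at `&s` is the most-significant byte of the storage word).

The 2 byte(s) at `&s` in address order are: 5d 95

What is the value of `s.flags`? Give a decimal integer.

1497

[0]=0x5d [1]=0x95 (big-endian) → word 0x5d95
flags:12 @ bit 4 → (0x5d95>>4)&0xfff = 0x5d9  ←
id:4 @ bit 0 → (0x5d95>>0)&0xf = 0x5
flags signed 12b, MSB=0: value = 1497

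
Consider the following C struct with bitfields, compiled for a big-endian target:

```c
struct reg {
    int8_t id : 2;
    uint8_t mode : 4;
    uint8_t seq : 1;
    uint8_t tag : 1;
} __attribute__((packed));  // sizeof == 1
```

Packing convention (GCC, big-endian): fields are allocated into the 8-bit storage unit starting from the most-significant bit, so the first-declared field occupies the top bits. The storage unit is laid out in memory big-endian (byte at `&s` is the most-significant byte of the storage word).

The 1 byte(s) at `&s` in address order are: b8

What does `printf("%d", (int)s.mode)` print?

[0]=0xb8 (big-endian) → word 0xb8
id:2 @ bit 6 → (0xb8>>6)&0x3 = 0x2
mode:4 @ bit 2 → (0xb8>>2)&0xf = 0xe  ←
seq:1 @ bit 1 → (0xb8>>1)&0x1 = 0x0
tag:1 @ bit 0 → (0xb8>>0)&0x1 = 0x0

14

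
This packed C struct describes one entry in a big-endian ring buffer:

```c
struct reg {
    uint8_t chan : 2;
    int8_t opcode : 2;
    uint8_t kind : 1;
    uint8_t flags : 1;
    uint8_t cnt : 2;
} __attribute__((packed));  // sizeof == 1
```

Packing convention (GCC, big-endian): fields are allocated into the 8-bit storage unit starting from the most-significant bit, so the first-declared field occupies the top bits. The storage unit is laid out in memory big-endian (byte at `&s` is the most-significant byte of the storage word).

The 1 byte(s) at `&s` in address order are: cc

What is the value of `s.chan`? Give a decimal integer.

[0]=0xcc (big-endian) → word 0xcc
chan [6+:2] = (word>>6) & 0x3 = 3  ←
opcode [4+:2] = (word>>4) & 0x3 = 0
kind [3+:1] = (word>>3) & 0x1 = 1
flags [2+:1] = (word>>2) & 0x1 = 1
cnt [0+:2] = (word>>0) & 0x3 = 0

3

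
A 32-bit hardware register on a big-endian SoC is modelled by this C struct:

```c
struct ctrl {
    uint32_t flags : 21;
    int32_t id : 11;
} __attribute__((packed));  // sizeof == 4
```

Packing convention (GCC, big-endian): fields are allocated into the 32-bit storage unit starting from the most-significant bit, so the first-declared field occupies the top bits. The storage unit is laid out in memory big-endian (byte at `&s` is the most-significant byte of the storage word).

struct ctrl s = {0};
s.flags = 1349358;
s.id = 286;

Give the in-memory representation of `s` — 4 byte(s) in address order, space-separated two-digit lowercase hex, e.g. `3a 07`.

[11+:21] flags=1349358 & 0x1fffff = 0x1496ee; word=0xa4b77000
[0+:11] id=286 & 0x7ff = 0x11e; word=0xa4b7711e
word = 0xa4b7711e → big-endian bytes:
  [0]=0xa4  [1]=0xb7  [2]=0x71  [3]=0x1e

a4 b7 71 1e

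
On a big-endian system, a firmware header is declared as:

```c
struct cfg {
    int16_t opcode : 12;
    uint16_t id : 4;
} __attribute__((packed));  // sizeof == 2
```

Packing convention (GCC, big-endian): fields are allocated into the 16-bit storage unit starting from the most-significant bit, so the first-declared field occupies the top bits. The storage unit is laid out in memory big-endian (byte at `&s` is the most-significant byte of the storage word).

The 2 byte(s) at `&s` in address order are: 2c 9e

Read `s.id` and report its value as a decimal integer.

14

[0]=0x2c [1]=0x9e (big-endian) → word 0x2c9e
opcode:12 @ bit 4 → (0x2c9e>>4)&0xfff = 0x2c9
id:4 @ bit 0 → (0x2c9e>>0)&0xf = 0xe  ←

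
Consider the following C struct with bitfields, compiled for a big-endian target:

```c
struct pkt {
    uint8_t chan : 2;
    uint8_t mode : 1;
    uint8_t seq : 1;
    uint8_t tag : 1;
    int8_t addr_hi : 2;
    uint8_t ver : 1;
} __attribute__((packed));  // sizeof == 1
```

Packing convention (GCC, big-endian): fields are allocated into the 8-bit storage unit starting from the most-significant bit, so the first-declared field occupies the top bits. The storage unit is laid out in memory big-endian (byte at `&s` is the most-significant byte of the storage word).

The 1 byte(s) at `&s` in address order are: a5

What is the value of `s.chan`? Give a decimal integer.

[0]=0xa5 (big-endian) → word 0xa5
chan:2 @ bit 6 → (0xa5>>6)&0x3 = 0x2  ←
mode:1 @ bit 5 → (0xa5>>5)&0x1 = 0x1
seq:1 @ bit 4 → (0xa5>>4)&0x1 = 0x0
tag:1 @ bit 3 → (0xa5>>3)&0x1 = 0x0
addr_hi:2 @ bit 1 → (0xa5>>1)&0x3 = 0x2
ver:1 @ bit 0 → (0xa5>>0)&0x1 = 0x1

2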